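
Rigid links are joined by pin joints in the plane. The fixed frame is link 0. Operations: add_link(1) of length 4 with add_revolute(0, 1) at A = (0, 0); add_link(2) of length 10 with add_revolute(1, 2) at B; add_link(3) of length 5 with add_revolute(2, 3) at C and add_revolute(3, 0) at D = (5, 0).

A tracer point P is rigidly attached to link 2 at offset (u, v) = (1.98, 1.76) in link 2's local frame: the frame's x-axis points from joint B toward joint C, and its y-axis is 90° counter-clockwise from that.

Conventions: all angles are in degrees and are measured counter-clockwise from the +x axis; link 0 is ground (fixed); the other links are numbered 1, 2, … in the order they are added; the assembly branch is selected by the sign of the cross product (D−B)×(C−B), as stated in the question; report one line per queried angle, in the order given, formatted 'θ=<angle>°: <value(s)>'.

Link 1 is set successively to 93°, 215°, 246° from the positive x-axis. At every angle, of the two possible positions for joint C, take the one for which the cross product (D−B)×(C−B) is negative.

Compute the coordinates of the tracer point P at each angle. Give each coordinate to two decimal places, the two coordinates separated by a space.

A=(0,0), D=(5.00,0)
θ=93°: B = A + 4.00·(cos93°, sin93°) = (-0.2093, 3.9945)
θ=93°: |BD| = 6.5646
θ=93°: circle(B,10.00) ∩ circle(D,5.00): a=8.9948, h=4.3697
θ=93°:   candidates: C₊=(9.5874,1.9888) cross=28.685; C₋=(4.2696,-4.9464) cross=-28.685
θ=93°:   branch - wants cross < 0 → take C=(4.2696,-4.9464) (cross=-28.685)
θ=93°: ex = (C−B)/|BC| = (0.4479,-0.8941); ey = (0.8941,0.4479)
θ=93°: P = B + 1.98·ex + 1.76·ey = (2.2511,3.0125)
θ=215°: B = A + 4.00·(cos215°, sin215°) = (-3.2766, -2.2943)
θ=215°: |BD| = 8.5887
θ=215°: circle(B,10.00) ∩ circle(D,5.00): a=8.6606, h=4.9995
θ=215°:   candidates: C₊=(3.7337,4.8370) cross=42.939; C₋=(6.4047,-4.7986) cross=-42.939
θ=215°:   branch - wants cross < 0 → take C=(6.4047,-4.7986) (cross=-42.939)
θ=215°: ex = (C−B)/|BC| = (0.9681,-0.2504); ey = (0.2504,0.9681)
θ=215°: P = B + 1.98·ex + 1.76·ey = (-0.9189,-1.0862)
θ=246°: B = A + 4.00·(cos246°, sin246°) = (-1.6269, -3.6542)
θ=246°: |BD| = 7.5677
θ=246°: circle(B,10.00) ∩ circle(D,5.00): a=8.7391, h=4.8608
θ=246°:   candidates: C₊=(3.6787,4.8223) cross=36.785; C₋=(8.3730,-3.6909) cross=-36.785
θ=246°:   branch - wants cross < 0 → take C=(8.3730,-3.6909) (cross=-36.785)
θ=246°: ex = (C−B)/|BC| = (1.0000,-0.0037); ey = (0.0037,1.0000)
θ=246°: P = B + 1.98·ex + 1.76·ey = (0.3595,-1.9015)

θ=93°: 2.25 3.01
θ=215°: -0.92 -1.09
θ=246°: 0.36 -1.90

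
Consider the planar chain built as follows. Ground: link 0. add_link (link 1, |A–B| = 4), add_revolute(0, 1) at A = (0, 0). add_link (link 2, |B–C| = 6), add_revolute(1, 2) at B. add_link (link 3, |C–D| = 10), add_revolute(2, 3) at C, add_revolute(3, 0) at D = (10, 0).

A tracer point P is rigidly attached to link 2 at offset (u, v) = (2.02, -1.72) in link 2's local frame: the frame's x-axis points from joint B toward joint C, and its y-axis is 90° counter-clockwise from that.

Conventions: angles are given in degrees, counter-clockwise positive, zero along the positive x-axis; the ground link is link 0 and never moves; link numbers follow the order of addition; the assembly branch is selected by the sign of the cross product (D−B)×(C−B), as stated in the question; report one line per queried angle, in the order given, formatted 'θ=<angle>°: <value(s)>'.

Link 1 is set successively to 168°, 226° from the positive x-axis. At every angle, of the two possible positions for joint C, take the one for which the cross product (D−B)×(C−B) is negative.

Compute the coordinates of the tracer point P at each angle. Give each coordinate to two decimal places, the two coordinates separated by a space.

A=(0,0), D=(10.00,0)
θ=168°: B = A + 4.00·(cos168°, sin168°) = (-3.9126, 0.8316)
θ=168°: |BD| = 13.9374
θ=168°: circle(B,6.00) ∩ circle(D,10.00): a=4.6727, h=3.7637
θ=168°:   candidates: C₊=(0.9764,4.3098) cross=52.456; C₋=(0.5272,-3.2042) cross=-52.456
θ=168°:   branch - wants cross < 0 → take C=(0.5272,-3.2042) (cross=-52.456)
θ=168°: ex = (C−B)/|BC| = (0.7400,-0.6726); ey = (0.6726,0.7400)
θ=168°: P = B + 2.02·ex + -1.72·ey = (-3.5748,-1.7998)
θ=226°: B = A + 4.00·(cos226°, sin226°) = (-2.7786, -2.8774)
θ=226°: |BD| = 13.0986
θ=226°: circle(B,6.00) ∩ circle(D,10.00): a=4.1063, h=4.3748
θ=226°:   candidates: C₊=(0.2663,2.2926) cross=57.303; C₋=(2.1883,-6.2432) cross=-57.303
θ=226°:   branch - wants cross < 0 → take C=(2.1883,-6.2432) (cross=-57.303)
θ=226°: ex = (C−B)/|BC| = (0.8278,-0.5610); ey = (0.5610,0.8278)
θ=226°: P = B + 2.02·ex + -1.72·ey = (-2.0713,-5.4344)

θ=168°: -3.57 -1.80
θ=226°: -2.07 -5.43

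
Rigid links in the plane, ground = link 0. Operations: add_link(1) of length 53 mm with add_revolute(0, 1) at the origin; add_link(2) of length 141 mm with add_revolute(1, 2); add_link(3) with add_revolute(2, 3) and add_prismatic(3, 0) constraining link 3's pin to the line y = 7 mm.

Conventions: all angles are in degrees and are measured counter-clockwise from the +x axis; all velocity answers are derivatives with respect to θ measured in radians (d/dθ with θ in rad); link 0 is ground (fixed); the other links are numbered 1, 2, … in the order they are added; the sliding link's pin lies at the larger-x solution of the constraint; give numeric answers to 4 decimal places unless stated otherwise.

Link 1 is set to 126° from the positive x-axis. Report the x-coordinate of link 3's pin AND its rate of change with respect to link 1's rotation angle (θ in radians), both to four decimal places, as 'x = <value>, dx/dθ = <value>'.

geometry: r = 53 mm, L = 141 mm, e = 7 mm
crank pin P = (r cos θ, r sin θ) = (-31.152618, 42.877901)
h = r sin θ − e = 42.877901 − 7 = 35.877901
x = r cos θ + √(L² − h²) = -31.152618 + 136.358998 = 105.206379
dx/dθ = −r sin θ − h·r cos θ/√(L² − h²) (θ in radians; h = 35.877901) = -34.681225

x = 105.2064, dx/dθ = -34.6812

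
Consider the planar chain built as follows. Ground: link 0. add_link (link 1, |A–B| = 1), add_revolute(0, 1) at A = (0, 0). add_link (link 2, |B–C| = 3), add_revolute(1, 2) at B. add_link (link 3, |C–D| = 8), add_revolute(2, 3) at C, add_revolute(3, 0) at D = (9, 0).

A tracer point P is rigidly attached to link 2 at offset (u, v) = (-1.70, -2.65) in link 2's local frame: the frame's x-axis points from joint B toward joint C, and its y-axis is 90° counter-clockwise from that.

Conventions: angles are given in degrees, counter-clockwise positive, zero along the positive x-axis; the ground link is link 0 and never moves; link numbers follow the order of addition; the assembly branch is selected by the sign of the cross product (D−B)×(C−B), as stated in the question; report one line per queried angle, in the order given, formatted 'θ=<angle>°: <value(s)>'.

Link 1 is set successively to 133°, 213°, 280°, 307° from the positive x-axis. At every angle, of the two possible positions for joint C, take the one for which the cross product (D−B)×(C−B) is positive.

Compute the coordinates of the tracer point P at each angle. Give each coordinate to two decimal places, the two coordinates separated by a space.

A=(0,0), D=(9.00,0)
θ=133°: B = A + 1.00·(cos133°, sin133°) = (-0.6820, 0.7314)
θ=133°: |BD| = 9.7096
θ=133°: circle(B,3.00) ∩ circle(D,8.00): a=2.0225, h=2.2157
θ=133°:   candidates: C₊=(1.5017,2.7884) cross=21.514; C₋=(1.1679,-1.6304) cross=-21.514
θ=133°:   branch + wants cross > 0 → take C=(1.5017,2.7884) (cross=21.514)
θ=133°: ex = (C−B)/|BC| = (0.7279,0.6857); ey = (-0.6857,0.7279)
θ=133°: P = B + -1.70·ex + -2.65·ey = (-0.1023,-2.3632)
θ=213°: B = A + 1.00·(cos213°, sin213°) = (-0.8387, -0.5446)
θ=213°: |BD| = 9.8537
θ=213°: circle(B,3.00) ∩ circle(D,8.00): a=2.1360, h=2.1065
θ=213°:   candidates: C₊=(1.1777,1.6767) cross=20.757; C₋=(1.4105,-2.5298) cross=-20.757
θ=213°:   branch + wants cross > 0 → take C=(1.1777,1.6767) (cross=20.757)
θ=213°: ex = (C−B)/|BC| = (0.6721,0.7404); ey = (-0.7404,0.6721)
θ=213°: P = B + -1.70·ex + -2.65·ey = (-0.0191,-3.5845)
θ=280°: B = A + 1.00·(cos280°, sin280°) = (0.1736, -0.9848)
θ=280°: |BD| = 8.8811
θ=280°: circle(B,3.00) ∩ circle(D,8.00): a=1.3441, h=2.6820
θ=280°:   candidates: C₊=(1.2121,1.8297) cross=23.820; C₋=(1.8069,-3.5013) cross=-23.820
θ=280°:   branch + wants cross > 0 → take C=(1.2121,1.8297) (cross=23.820)
θ=280°: ex = (C−B)/|BC| = (0.3461,0.9382); ey = (-0.9382,0.3461)
θ=280°: P = B + -1.70·ex + -2.65·ey = (2.0714,-3.4970)
θ=307°: B = A + 1.00·(cos307°, sin307°) = (0.6018, -0.7986)
θ=307°: |BD| = 8.4361
θ=307°: circle(B,3.00) ∩ circle(D,8.00): a=0.9582, h=2.8429
θ=307°:   candidates: C₊=(1.2866,2.1222) cross=23.983; C₋=(1.8249,-3.5380) cross=-23.983
θ=307°:   branch + wants cross > 0 → take C=(1.2866,2.1222) (cross=23.983)
θ=307°: ex = (C−B)/|BC| = (0.2283,0.9736); ey = (-0.9736,0.2283)
θ=307°: P = B + -1.70·ex + -2.65·ey = (2.7938,-3.0587)

θ=133°: -0.10 -2.36
θ=213°: -0.02 -3.58
θ=280°: 2.07 -3.50
θ=307°: 2.79 -3.06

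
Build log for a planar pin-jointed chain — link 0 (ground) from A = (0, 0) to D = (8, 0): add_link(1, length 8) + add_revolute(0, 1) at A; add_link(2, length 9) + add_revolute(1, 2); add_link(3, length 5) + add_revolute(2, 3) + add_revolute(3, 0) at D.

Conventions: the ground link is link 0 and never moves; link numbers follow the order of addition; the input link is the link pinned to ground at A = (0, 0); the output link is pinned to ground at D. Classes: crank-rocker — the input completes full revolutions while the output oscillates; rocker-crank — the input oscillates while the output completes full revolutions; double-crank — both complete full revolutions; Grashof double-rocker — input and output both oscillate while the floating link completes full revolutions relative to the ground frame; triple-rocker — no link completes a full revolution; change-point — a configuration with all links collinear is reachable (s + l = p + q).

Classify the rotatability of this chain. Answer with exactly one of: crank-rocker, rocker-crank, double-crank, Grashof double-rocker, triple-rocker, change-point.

lengths: ground=8, input=8, coupler=9, output=5
sorted: s=5 (shortest), l=9 (longest), p+q=16
s + l = 14 vs p + q = 16
s + l < p + q (Grashof) with shortest = output link → rocker-crank

rocker-crank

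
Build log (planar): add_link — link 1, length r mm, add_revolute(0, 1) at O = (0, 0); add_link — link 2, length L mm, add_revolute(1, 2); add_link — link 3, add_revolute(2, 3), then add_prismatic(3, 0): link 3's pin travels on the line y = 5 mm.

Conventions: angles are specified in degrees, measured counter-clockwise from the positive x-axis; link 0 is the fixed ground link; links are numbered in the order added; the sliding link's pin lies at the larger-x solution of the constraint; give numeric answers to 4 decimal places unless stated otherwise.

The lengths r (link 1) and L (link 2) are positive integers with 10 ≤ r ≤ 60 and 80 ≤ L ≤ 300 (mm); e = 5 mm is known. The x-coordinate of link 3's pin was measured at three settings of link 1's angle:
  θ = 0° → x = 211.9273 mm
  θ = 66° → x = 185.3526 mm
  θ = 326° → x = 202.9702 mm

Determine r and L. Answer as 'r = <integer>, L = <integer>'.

constraint per measurement: (x − r cos θ)² + (r sin θ − e)² = L²
subtracting the θ₁ and θ₂ equations cancels the r² and L² terms:
r = (x₁² − x₂²) / (2[(x₁cos θ₁ + e sin θ₁) − (x₂cos θ₂ + e sin θ₂)]) = 40.0000 → r = 40
L² = (x₁ − r cos θ₁)² + (r sin θ₁ − e)² = 29583.9965 → L = 172.0000 → L = 172
check at θ₃=326°: x = 202.9702 (printed 202.9702) ✓

r = 40, L = 172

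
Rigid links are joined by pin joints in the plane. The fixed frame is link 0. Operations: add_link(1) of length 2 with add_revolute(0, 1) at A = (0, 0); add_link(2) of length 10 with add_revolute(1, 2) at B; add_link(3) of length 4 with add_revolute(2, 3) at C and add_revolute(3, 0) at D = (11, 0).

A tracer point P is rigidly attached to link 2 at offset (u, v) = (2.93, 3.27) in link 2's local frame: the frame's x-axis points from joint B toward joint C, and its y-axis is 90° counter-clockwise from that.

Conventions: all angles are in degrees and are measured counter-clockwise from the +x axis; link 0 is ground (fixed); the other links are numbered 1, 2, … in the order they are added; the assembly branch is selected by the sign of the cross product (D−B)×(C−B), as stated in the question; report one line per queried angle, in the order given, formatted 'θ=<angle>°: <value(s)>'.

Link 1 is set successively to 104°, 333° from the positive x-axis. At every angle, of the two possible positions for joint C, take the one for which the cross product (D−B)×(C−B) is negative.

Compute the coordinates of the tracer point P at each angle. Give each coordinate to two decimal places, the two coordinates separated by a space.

A=(0,0), D=(11.00,0)
θ=104°: B = A + 2.00·(cos104°, sin104°) = (-0.4838, 1.9406)
θ=104°: |BD| = 11.6467
θ=104°: circle(B,10.00) ∩ circle(D,4.00): a=9.4295, h=3.3293
θ=104°:   candidates: C₊=(9.3686,3.6522) cross=38.775; C₋=(8.2591,-2.9133) cross=-38.775
θ=104°:   branch - wants cross < 0 → take C=(8.2591,-2.9133) (cross=-38.775)
θ=104°: ex = (C−B)/|BC| = (0.8743,-0.4854); ey = (0.4854,0.8743)
θ=104°: P = B + 2.93·ex + 3.27·ey = (3.6651,3.3773)
θ=333°: B = A + 2.00·(cos333°, sin333°) = (1.7820, -0.9080)
θ=333°: |BD| = 9.2626
θ=333°: circle(B,10.00) ∩ circle(D,4.00): a=9.1657, h=3.9988
θ=333°:   candidates: C₊=(10.5115,3.9701) cross=37.040; C₋=(11.2955,-3.9891) cross=-37.040
θ=333°:   branch - wants cross < 0 → take C=(11.2955,-3.9891) (cross=-37.040)
θ=333°: ex = (C−B)/|BC| = (0.9514,-0.3081); ey = (0.3081,0.9514)
θ=333°: P = B + 2.93·ex + 3.27·ey = (5.5770,1.3002)

θ=104°: 3.67 3.38
θ=333°: 5.58 1.30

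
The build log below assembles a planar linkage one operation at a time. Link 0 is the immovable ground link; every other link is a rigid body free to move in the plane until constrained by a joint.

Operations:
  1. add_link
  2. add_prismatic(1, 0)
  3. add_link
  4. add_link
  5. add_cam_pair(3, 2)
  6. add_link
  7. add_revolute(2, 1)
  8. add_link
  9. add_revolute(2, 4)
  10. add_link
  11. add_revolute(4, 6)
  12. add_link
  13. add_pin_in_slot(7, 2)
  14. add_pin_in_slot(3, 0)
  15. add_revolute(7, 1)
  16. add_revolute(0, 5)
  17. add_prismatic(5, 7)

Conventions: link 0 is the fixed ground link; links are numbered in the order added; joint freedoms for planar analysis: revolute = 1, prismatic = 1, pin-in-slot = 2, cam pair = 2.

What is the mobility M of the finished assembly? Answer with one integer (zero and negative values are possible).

L=1 J1=0 J2=0
add link → L=2 J1=0 J2=0
P@1,0 dof=1 J1 → L=2 J1=1 J2=0
add link → L=3 J1=1 J2=0
add link → L=4 J1=1 J2=0
C@3,2 dof=2 J2 → L=4 J1=1 J2=1
add link → L=5 J1=1 J2=1
R@2,1 dof=1 J1 → L=5 J1=2 J2=1
add link → L=6 J1=2 J2=1
R@2,4 dof=1 J1 → L=6 J1=3 J2=1
add link → L=7 J1=3 J2=1
R@4,6 dof=1 J1 → L=7 J1=4 J2=1
add link → L=8 J1=4 J2=1
PS@7,2 dof=2 J2 → L=8 J1=4 J2=2
PS@3,0 dof=2 J2 → L=8 J1=4 J2=3
R@7,1 dof=1 J1 → L=8 J1=5 J2=3
R@0,5 dof=1 J1 → L=8 J1=6 J2=3
P@5,7 dof=1 J1 → L=8 J1=7 J2=3
M=3(L−1)−2J1−J2=3·7−2·7−3=4

M = 4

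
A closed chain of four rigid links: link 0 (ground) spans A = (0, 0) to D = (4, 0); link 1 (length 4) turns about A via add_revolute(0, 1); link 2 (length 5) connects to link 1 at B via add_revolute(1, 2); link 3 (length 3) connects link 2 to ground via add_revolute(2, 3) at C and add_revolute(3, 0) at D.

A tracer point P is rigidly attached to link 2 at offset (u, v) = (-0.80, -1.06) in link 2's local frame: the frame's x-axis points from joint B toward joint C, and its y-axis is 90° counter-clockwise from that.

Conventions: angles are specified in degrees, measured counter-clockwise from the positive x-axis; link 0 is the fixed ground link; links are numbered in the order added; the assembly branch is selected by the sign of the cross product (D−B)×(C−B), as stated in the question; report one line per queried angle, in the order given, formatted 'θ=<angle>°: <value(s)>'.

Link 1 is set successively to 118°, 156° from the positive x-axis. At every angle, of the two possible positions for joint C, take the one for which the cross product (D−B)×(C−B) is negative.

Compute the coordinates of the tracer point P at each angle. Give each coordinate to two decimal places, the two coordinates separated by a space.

A=(0,0), D=(4.00,0)
θ=118°: B = A + 4.00·(cos118°, sin118°) = (-1.8779, 3.5318)
θ=118°: |BD| = 6.8573
θ=118°: circle(B,5.00) ∩ circle(D,3.00): a=4.5953, h=1.9706
θ=118°:   candidates: C₊=(3.0760,2.8542) cross=13.513; C₋=(1.0461,-0.5241) cross=-13.513
θ=118°:   branch - wants cross < 0 → take C=(1.0461,-0.5241) (cross=-13.513)
θ=118°: ex = (C−B)/|BC| = (0.5848,-0.8112); ey = (0.8112,0.5848)
θ=118°: P = B + -0.80·ex + -1.06·ey = (-3.2056,3.5608)
θ=156°: B = A + 4.00·(cos156°, sin156°) = (-3.6542, 1.6269)
θ=156°: |BD| = 7.8252
θ=156°: circle(B,5.00) ∩ circle(D,3.00): a=4.9349, h=0.8040
θ=156°:   candidates: C₊=(1.3401,1.3874) cross=6.292; C₋=(1.0057,-0.1855) cross=-6.292
θ=156°:   branch - wants cross < 0 → take C=(1.0057,-0.1855) (cross=-6.292)
θ=156°: ex = (C−B)/|BC| = (0.9320,-0.3625); ey = (0.3625,0.9320)
θ=156°: P = B + -0.80·ex + -1.06·ey = (-4.7840,0.9290)

θ=118°: -3.21 3.56
θ=156°: -4.78 0.93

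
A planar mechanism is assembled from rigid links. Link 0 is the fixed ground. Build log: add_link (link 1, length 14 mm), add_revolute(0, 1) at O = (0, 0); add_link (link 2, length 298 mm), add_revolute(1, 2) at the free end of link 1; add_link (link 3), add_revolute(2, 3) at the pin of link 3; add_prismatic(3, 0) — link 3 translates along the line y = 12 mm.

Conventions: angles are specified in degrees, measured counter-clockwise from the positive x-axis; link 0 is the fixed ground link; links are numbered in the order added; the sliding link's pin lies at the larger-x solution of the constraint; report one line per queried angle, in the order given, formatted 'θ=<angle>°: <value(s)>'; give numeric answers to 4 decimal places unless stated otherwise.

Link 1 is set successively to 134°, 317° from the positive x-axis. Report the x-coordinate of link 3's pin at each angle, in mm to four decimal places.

geometry: r = 14 mm, L = 298 mm, e = 12 mm
θ=134°: crank pin P = (r cos θ, r sin θ) = (-9.725217, 10.070757)
θ=134°: h = r sin θ − e = 10.070757 − 12 = -1.929243
θ=134°: x = r cos θ + √(L² − h²) = -9.725217 + 297.993755 = 288.268538
θ=317°: crank pin P = (r cos θ, r sin θ) = (10.238952, -9.547977)
θ=317°: h = r sin θ − e = -9.547977 − 12 = -21.547977
θ=317°: x = r cos θ + √(L² − h²) = 10.238952 + 297.219926 = 307.458878

θ=134°: 288.2685
θ=317°: 307.4589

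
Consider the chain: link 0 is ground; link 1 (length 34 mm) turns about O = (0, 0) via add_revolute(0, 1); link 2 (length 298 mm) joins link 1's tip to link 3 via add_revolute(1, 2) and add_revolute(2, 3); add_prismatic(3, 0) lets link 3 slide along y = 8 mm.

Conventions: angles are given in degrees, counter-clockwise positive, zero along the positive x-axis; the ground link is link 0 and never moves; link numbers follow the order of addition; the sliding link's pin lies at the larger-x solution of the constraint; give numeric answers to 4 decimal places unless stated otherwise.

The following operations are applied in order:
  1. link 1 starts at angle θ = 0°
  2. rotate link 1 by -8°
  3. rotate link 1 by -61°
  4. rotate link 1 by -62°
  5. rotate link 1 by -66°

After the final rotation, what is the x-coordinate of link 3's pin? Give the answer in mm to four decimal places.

geometry: r = 34 mm, L = 298 mm, e = 8 mm; θ starts at 0°
rotate link 1 by -8°: θ ← 0° -8° = -8°
rotate link 1 by -61°: θ ← -8° -61° = -69°
rotate link 1 by -62°: θ ← -69° -62° = -131°
rotate link 1 by -66°: θ ← -131° -66° = -197°
crank pin P = (r cos θ, r sin θ) = (-32.514362, 9.940638)
h = r sin θ − e = 9.940638 − 8 = 1.940638
x = r cos θ + √(L² − h²) = -32.514362 + 297.993681 = 265.479319

265.4793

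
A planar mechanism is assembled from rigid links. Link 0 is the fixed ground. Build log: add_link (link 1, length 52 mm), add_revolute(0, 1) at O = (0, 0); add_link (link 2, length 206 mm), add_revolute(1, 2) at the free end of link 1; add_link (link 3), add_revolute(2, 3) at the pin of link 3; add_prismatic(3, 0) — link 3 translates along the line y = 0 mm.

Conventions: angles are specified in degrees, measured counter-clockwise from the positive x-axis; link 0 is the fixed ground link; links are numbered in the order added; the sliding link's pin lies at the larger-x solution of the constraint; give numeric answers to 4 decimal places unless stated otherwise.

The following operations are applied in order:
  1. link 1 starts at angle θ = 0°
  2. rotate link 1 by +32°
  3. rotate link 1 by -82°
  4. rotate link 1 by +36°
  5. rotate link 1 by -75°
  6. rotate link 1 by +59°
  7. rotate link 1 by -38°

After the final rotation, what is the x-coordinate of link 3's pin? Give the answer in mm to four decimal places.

geometry: r = 52 mm, L = 206 mm, e = 0 mm; θ starts at 0°
rotate link 1 by +32°: θ ← 0° +32° = 32°
rotate link 1 by -82°: θ ← 32° -82° = -50°
rotate link 1 by +36°: θ ← -50° +36° = -14°
rotate link 1 by -75°: θ ← -14° -75° = -89°
rotate link 1 by +59°: θ ← -89° +59° = -30°
rotate link 1 by -38°: θ ← -30° -38° = -68°
crank pin P = (r cos θ, r sin θ) = (19.479543, -48.213560)
h = r sin θ − e = -48.213560 − 0 = -48.213560
x = r cos θ + √(L² − h²) = 19.479543 + 200.278438 = 219.757981

219.7580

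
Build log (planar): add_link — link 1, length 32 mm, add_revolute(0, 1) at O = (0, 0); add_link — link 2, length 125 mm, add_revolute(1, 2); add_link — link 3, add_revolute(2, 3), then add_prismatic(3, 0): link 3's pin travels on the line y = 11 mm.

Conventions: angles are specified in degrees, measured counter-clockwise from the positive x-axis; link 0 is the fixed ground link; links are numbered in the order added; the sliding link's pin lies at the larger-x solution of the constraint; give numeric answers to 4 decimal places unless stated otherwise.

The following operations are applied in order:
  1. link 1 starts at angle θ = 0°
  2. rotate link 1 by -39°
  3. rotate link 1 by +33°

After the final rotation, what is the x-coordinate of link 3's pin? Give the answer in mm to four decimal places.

geometry: r = 32 mm, L = 125 mm, e = 11 mm; θ starts at 0°
rotate link 1 by -39°: θ ← 0° -39° = -39°
rotate link 1 by +33°: θ ← -39° +33° = -6°
crank pin P = (r cos θ, r sin θ) = (31.824701, -3.344911)
h = r sin θ − e = -3.344911 − 11 = -14.344911
x = r cos θ + √(L² − h²) = 31.824701 + 124.174166 = 155.998867

155.9989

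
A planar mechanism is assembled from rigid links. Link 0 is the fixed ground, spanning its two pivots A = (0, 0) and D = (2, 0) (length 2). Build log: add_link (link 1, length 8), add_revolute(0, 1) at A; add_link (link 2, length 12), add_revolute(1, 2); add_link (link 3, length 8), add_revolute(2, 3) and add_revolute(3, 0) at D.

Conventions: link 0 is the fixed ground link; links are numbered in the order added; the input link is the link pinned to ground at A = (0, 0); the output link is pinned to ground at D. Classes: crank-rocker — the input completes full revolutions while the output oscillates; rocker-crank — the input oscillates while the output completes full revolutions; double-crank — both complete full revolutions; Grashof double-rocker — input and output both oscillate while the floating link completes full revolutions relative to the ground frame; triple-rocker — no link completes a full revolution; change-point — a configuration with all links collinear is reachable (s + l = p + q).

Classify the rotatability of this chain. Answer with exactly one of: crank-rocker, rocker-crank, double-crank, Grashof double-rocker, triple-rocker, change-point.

lengths: ground=2, input=8, coupler=12, output=8
sorted: s=2 (shortest), l=12 (longest), p+q=16
s + l = 14 vs p + q = 16
s + l < p + q (Grashof) with shortest = ground link → double-crank

double-crank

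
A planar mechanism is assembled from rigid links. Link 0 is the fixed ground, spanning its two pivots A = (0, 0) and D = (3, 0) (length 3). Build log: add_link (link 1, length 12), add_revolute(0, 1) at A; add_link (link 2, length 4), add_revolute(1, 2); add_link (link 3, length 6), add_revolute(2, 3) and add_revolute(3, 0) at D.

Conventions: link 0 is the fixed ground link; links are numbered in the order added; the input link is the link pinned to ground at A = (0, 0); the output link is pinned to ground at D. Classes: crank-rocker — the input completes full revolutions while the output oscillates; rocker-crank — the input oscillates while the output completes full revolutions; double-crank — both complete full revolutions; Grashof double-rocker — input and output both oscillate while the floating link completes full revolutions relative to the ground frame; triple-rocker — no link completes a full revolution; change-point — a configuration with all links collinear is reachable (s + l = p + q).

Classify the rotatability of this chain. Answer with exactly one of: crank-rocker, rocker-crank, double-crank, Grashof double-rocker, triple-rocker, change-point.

lengths: ground=3, input=12, coupler=4, output=6
sorted: s=3 (shortest), l=12 (longest), p+q=10
s + l = 15 vs p + q = 10
s + l > p + q → non-Grashof → no link fully rotates → triple-rocker

triple-rocker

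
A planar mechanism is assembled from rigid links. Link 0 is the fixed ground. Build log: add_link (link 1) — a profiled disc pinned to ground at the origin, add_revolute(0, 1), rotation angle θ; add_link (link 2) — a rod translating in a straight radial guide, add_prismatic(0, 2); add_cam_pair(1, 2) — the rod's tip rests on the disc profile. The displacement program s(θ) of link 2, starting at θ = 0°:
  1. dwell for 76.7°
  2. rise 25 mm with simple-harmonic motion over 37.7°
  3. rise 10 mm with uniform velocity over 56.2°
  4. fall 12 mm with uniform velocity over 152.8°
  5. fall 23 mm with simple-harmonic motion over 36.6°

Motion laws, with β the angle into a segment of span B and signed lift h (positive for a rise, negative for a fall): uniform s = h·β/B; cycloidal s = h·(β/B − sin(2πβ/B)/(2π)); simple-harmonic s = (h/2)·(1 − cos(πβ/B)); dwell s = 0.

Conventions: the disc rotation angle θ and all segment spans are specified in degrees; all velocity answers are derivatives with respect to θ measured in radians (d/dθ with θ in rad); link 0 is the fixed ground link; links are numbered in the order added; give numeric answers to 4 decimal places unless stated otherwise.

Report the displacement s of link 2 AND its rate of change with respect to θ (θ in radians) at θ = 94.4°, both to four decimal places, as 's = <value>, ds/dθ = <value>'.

seg 1 [0°–76.7°] dwell: s stays 0.0000
seg 2 [76.7°–114.4°] simple-harmonic, h=25: θ=94.4° here. β=17.7, B=37.7. 25/2·(1 − cos(π·0.4695)) = 11.3039 → s = 11.3039
velocity in seg [76.7°–114.4°] (simple-harmonic), θ in radians: β = 17.7° = 0.3089 rad, B = 37.7° = 0.6580 rad; ds/dθ = (πh/(2B)) sin(πβ/B) = (π·25/(2·0.6580)) sin(π·0.4695) = 59.407861 mm/rad

s = 11.3039, ds/dθ = 59.4079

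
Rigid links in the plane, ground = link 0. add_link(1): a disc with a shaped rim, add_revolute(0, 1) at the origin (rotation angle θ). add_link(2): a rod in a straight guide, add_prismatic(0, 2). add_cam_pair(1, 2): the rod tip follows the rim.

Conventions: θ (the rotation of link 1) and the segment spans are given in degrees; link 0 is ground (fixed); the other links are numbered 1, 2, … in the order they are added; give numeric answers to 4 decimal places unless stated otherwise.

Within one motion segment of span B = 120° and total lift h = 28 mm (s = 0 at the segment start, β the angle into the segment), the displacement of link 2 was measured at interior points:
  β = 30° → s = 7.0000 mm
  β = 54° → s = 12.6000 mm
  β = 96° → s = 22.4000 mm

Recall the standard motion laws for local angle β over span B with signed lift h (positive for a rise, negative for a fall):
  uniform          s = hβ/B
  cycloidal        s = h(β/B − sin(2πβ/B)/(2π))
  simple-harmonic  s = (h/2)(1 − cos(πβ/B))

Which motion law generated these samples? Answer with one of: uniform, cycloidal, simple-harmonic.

candidates at β/B = r: uniform s = h·r (linear in β); cycloidal s = h·(r − sin(2πr)/(2π)); simple-harmonic s = (h/2)(1 − cos(πr))
β=30°: printed 7.0000 | uniform 7.0000, cycloidal 2.5437, simple-harmonic 4.1005
β=54°: printed 12.6000 | uniform 12.6000, cycloidal 11.2229, simple-harmonic 11.8099
β=96°: printed 22.4000 | uniform 22.4000, cycloidal 26.6382, simple-harmonic 25.3262
only one law matches every sample → uniform

uniform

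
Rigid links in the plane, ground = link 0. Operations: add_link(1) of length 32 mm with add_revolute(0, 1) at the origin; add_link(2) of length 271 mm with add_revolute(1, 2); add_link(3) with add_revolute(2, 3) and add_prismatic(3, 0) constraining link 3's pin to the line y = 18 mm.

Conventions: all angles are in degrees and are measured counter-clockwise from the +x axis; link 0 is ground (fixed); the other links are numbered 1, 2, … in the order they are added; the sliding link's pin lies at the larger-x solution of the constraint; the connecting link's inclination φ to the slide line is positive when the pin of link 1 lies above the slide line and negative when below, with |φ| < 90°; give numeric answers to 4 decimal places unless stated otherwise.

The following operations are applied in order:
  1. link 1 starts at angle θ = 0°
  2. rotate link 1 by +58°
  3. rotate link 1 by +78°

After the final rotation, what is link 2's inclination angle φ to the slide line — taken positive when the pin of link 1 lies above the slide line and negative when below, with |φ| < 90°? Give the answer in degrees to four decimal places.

geometry: r = 32 mm, L = 271 mm, e = 18 mm; θ starts at 0°
rotate link 1 by +58°: θ ← 0° +58° = 58°
rotate link 1 by +78°: θ ← 58° +78° = 136°
h = r sin θ − e = 22.229068 − 18 = 4.229068
sin φ = h / L = 4.229068 / 271 = 0.01560542
φ = arcsin(0.01560542) = 0.894161°

0.8942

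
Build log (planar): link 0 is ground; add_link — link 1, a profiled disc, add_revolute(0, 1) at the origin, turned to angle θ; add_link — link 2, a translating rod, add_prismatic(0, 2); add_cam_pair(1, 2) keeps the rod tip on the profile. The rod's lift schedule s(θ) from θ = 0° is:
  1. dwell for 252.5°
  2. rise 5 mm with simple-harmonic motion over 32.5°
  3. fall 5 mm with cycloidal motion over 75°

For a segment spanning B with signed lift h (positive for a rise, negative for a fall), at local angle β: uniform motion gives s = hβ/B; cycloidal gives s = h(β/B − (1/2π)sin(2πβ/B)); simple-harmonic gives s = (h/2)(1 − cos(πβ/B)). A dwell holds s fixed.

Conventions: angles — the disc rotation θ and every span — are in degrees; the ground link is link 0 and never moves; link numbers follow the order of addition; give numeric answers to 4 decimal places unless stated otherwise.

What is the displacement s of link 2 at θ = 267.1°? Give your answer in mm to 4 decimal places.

seg 1 [0°–252.5°] dwell: s stays 0.0000
seg 2 [252.5°–285°] simple-harmonic, h=5: θ=267.1° here. β=14.6, B=32.5. 5/2·(1 − cos(π·0.4492)) = 2.1029 → s = 2.1029

2.1029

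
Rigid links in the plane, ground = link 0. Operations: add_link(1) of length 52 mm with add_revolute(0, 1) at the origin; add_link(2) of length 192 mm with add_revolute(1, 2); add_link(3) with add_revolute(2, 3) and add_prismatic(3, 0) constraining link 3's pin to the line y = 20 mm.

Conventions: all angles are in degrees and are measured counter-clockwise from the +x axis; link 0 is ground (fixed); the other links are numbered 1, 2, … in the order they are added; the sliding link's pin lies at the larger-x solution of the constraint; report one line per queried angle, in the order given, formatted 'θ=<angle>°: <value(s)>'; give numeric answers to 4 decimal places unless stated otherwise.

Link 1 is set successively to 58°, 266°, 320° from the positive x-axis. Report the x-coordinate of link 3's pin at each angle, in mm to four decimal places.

geometry: r = 52 mm, L = 192 mm, e = 20 mm
θ=58°: crank pin P = (r cos θ, r sin θ) = (27.555802, 44.098501)
θ=58°: h = r sin θ − e = 44.098501 − 20 = 24.098501
θ=58°: x = r cos θ + √(L² − h²) = 27.555802 + 190.481659 = 218.037460
θ=266°: crank pin P = (r cos θ, r sin θ) = (-3.627337, -51.873331)
θ=266°: h = r sin θ − e = -51.873331 − 20 = -71.873331
θ=266°: x = r cos θ + √(L² − h²) = -3.627337 + 178.039952 = 174.412615
θ=320°: crank pin P = (r cos θ, r sin θ) = (39.834311, -33.424956)
θ=320°: h = r sin θ − e = -33.424956 − 20 = -53.424956
θ=320°: x = r cos θ + √(L² − h²) = 39.834311 + 184.417391 = 224.251702

θ=58°: 218.0375
θ=266°: 174.4126
θ=320°: 224.2517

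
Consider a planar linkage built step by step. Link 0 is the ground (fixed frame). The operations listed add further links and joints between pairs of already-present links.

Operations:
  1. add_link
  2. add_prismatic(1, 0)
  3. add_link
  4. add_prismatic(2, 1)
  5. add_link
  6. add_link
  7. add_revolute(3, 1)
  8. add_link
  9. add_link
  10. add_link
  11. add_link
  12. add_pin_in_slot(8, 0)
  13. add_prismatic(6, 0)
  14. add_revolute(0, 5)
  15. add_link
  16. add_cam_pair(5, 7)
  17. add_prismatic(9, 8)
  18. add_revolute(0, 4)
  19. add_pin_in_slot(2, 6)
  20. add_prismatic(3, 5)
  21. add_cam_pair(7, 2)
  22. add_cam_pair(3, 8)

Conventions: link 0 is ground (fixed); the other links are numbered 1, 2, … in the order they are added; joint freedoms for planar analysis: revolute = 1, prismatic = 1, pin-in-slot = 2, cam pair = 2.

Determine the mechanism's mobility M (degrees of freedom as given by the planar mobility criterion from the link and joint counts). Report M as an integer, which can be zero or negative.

(L,J1,J2)=(1,0,0); link0 fixed
link1: (2,0,0)
P 1-0 [J1]: (2,1,0)
link2: (3,1,0)
P 2-1 [J1]: (3,2,0)
link3: (4,2,0)
link4: (5,2,0)
R 3-1 [J1]: (5,3,0)
link5: (6,3,0)
link6: (7,3,0)
link7: (8,3,0)
link8: (9,3,0)
PS 8-0 [J2]: (9,3,1)
P 6-0 [J1]: (9,4,1)
R 0-5 [J1]: (9,5,1)
link9: (10,5,1)
C 5-7 [J2]: (10,5,2)
P 9-8 [J1]: (10,6,2)
R 0-4 [J1]: (10,7,2)
PS 2-6 [J2]: (10,7,3)
P 3-5 [J1]: (10,8,3)
C 7-2 [J2]: (10,8,4)
C 3-8 [J2]: (10,8,5)
Grübler: 3·9 − 2·8 − 5 = 6

M = 6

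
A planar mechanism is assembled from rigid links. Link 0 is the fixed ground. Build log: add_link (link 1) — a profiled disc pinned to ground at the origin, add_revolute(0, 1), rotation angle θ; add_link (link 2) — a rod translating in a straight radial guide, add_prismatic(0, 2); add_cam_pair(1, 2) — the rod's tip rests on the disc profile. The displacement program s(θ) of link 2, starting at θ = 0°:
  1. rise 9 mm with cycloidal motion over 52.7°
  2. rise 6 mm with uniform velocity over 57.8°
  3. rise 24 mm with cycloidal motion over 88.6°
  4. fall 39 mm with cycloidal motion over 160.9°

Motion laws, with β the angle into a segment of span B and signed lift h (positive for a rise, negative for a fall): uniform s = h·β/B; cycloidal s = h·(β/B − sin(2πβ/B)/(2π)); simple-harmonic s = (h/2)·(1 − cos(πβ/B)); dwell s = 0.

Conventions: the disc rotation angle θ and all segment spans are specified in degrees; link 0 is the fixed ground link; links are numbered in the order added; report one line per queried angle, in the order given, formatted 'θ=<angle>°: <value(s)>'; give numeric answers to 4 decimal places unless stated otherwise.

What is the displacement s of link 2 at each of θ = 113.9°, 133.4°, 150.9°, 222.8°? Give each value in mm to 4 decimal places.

seg 1 [0°–52.7°] cycloidal, h=9: full span → s += 9 → s = 9.0000
seg 2 [52.7°–110.5°] uniform, h=6: full span → s += 6 → s = 15.0000
seg 3 [110.5°–199.1°] cycloidal, h=24: θ=113.9° here. β=3.4, B=88.6. 24·(0.0384 − sin(2π·0.0384)/(2π)) = 0.0089 → s = 15.0089
seg 3 [110.5°–199.1°] cycloidal, h=24: θ=133.4° here. β=22.9, B=88.6. 24·(0.2585 − sin(2π·0.2585)/(2π)) = 2.3888 → s = 17.3888
seg 3 [110.5°–199.1°] cycloidal, h=24: θ=150.9° here. β=40.4, B=88.6. 24·(0.4560 − sin(2π·0.4560)/(2π)) = 9.9006 → s = 24.9006
seg 3 [110.5°–199.1°] cycloidal, h=24: full span → s += 24 → s = 39.0000
seg 4 [199.1°–360°] cycloidal, h=-39: θ=222.8° here. β=23.7, B=160.9. -39·(0.1473 − sin(2π·0.1473)/(2π)) = -0.7857 → s = 38.2143

θ=113.9°: 15.0089
θ=133.4°: 17.3888
θ=150.9°: 24.9006
θ=222.8°: 38.2143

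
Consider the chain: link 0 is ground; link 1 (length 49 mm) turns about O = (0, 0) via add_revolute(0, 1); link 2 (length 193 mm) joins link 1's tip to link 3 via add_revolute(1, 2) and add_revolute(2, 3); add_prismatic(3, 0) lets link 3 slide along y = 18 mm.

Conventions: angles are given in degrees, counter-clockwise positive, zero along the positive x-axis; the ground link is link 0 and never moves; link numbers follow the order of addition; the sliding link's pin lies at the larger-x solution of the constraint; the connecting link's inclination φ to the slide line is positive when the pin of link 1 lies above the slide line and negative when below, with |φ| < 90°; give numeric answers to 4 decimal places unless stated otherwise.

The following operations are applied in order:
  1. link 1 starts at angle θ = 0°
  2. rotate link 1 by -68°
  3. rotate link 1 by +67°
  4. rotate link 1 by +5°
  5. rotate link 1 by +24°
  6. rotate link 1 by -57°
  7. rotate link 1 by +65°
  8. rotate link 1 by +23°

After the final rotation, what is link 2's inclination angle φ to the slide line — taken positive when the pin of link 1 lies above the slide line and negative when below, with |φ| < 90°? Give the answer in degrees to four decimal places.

geometry: r = 49 mm, L = 193 mm, e = 18 mm; θ starts at 0°
rotate link 1 by -68°: θ ← 0° -68° = -68°
rotate link 1 by +67°: θ ← -68° +67° = -1°
rotate link 1 by +5°: θ ← -1° +5° = 4°
rotate link 1 by +24°: θ ← 4° +24° = 28°
rotate link 1 by -57°: θ ← 28° -57° = -29°
rotate link 1 by +65°: θ ← -29° +65° = 36°
rotate link 1 by +23°: θ ← 36° +23° = 59°
h = r sin θ − e = 42.001198 − 18 = 24.001198
sin φ = h / L = 24.001198 / 193 = 0.12435854
φ = arcsin(0.12435854) = 7.143714°

7.1437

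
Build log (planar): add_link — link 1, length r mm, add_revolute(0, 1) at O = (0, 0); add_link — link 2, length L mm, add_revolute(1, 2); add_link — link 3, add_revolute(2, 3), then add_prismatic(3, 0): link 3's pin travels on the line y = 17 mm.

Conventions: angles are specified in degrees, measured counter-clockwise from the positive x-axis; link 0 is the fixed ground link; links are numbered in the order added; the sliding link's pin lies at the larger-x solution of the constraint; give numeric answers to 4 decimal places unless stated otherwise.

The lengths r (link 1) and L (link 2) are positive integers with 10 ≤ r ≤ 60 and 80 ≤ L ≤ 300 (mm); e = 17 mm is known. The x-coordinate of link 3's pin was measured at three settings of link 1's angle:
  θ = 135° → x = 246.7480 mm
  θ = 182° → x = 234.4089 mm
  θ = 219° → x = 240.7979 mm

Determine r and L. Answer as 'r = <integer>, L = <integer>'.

constraint per measurement: (x − r cos θ)² + (r sin θ − e)² = L²
subtracting the θ₁ and θ₂ equations cancels the r² and L² terms:
r = (x₁² − x₂²) / (2[(x₁cos θ₁ + e sin θ₁) − (x₂cos θ₂ + e sin θ₂)]) = 41.0000 → r = 41
L² = (x₁ − r cos θ₁)² + (r sin θ₁ − e)² = 76175.9977 → L = 276.0000 → L = 276
check at θ₃=219°: x = 240.7979 (printed 240.7979) ✓

r = 41, L = 276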